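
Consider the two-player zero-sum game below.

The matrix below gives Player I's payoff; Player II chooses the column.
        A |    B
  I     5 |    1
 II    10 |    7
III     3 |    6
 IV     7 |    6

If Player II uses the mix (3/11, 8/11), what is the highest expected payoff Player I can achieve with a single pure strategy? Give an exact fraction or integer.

86/11

I: (5)·(3/11) + (1)·(8/11) = 23/11.
II: (10)·(3/11) + (7)·(8/11) = 86/11.
III: (3)·(3/11) + (6)·(8/11) = 57/11.
IV: (7)·(3/11) + (6)·(8/11) = 69/11.
The best pure response is II with expected payoff 86/11.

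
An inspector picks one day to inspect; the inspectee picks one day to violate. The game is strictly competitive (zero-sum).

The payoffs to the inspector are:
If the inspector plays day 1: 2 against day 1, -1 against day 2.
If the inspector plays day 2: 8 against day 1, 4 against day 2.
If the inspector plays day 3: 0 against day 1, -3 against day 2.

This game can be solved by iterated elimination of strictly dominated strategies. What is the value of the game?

4

Column day 1 is strictly dominated by day 2 for the inspectee (-1<2, 4<8, -3<0); eliminate day 1.
Row day 1 is strictly dominated by row day 2 (4>-1); eliminate day 1.
Row day 3 is strictly dominated by row day 2 (4>-3); eliminate day 3.
Only (day 2, day 2) remains, with payoff 4.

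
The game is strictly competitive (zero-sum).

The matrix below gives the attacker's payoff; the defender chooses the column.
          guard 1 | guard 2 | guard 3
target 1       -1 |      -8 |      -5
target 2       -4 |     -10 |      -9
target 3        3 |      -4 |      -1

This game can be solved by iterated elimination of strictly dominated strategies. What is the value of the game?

Column guard 1 is strictly dominated by guard 2 for the defender (-8<-1, -10<-4, -4<3); eliminate guard 1.
Column guard 3 is strictly dominated by guard 2 for the defender (-8<-5, -10<-9, -4<-1); eliminate guard 3.
Row target 2 is strictly dominated by row target 1 (-8>-10); eliminate target 2.
Row target 1 is strictly dominated by row target 3 (-4>-8); eliminate target 1.
Only (target 3, guard 2) remains, with payoff -4.

-4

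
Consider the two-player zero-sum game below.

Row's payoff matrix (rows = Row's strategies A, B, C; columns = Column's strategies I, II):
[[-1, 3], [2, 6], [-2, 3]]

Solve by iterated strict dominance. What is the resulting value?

Column II is strictly dominated by I for Column (-1<3, 2<6, -2<3); eliminate II.
Row A is strictly dominated by row B (2>-1); eliminate A.
Row C is strictly dominated by row B (2>-2); eliminate C.
Only (B, I) remains, with payoff 2.

2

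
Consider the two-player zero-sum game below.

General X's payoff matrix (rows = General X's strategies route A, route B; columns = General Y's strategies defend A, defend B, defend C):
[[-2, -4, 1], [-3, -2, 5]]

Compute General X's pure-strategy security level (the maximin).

The worst-case payoff for each row is route A: -4, route B: -3.
The best of these is -3.

-3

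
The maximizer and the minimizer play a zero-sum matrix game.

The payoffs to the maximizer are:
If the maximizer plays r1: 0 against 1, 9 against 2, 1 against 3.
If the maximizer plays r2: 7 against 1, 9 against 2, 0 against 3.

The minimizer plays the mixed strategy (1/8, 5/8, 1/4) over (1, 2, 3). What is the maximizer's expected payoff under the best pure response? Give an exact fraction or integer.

r1: (0)·(1/8) + (9)·(5/8) + (1)·(1/4) = 47/8.
r2: (7)·(1/8) + (9)·(5/8) + (0)·(1/4) = 13/2.
The best pure response is r2 with expected payoff 13/2.

13/2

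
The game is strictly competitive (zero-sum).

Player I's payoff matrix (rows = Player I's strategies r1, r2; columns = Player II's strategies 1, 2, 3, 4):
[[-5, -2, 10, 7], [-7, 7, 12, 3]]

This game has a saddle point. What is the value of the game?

Row minima: -5, -7 → Player I's maximin is -5.
Column maxima: -5, 7, 12, 7 → Player II's minimax is -5.
They coincide at (r1, 1), so the value is -5.

-5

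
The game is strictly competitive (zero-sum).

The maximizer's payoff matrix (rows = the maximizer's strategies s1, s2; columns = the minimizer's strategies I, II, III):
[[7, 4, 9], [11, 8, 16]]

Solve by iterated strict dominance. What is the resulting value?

Column III is strictly dominated by I for the minimizer (7<9, 11<16); eliminate III.
Row s1 is strictly dominated by row s2 (11>7, 8>4); eliminate s1.
Column I is strictly dominated by II for the minimizer (8<11); eliminate I.
Only (s2, II) remains, with payoff 8.

8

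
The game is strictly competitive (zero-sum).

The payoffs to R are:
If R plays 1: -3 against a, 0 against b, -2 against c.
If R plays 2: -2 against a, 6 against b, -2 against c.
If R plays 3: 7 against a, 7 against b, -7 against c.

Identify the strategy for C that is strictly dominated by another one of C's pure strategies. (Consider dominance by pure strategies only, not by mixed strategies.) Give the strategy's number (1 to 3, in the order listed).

2

C prefers columns that give R less. Compare b with c: -2 < 0, -2 < 6, -7 < 7.
So c strictly dominates b for C; b is strictly dominated.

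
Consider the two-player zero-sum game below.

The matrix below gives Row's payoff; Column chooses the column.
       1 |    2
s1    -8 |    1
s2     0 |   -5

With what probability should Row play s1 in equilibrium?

5/14

Row minima are -8 and -5, so Row's maximin is -5; column maxima are 0 and 1, so Column's minimax is 0. These differ, so the equilibrium is in mixed strategies.
Let Row play s1 with probability p. Column is indifferent when −8p = p − 5(1−p), giving p = 5/14.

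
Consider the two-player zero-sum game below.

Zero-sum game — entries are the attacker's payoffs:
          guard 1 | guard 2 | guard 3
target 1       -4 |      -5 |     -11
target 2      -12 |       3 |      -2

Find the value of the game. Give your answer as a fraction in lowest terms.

Column guard 2 is strictly dominated by guard 3 for the defender (it gives the attacker more in every row).
The remaining 2×2 game on (target 1, target 2) × (guard 1, guard 3) has no saddle point. Let the attacker play target 1 with probability p; indifference gives −4p − 12(1−p) = −11p − 2(1−p), so p = 10/17.
Similarly the defender's optimal q on guard 1 is 9/17, and the value is -4·(9/17) + (-11)·(8/17) = -124/17.

-124/17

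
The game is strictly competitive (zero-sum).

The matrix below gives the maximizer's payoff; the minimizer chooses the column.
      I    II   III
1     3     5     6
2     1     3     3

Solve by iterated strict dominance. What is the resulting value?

Column II is strictly dominated by I for the minimizer (3<5, 1<3); eliminate II.
Column III is strictly dominated by I for the minimizer (3<6, 1<3); eliminate III.
Row 2 is strictly dominated by row 1 (3>1); eliminate 2.
Only (1, I) remains, with payoff 3.

3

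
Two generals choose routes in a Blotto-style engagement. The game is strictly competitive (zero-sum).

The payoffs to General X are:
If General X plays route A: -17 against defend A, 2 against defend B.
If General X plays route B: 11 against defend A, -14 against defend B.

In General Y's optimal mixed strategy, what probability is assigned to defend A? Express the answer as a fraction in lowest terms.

Row minima are -17 and -14, so General X's maximin is -14; column maxima are 11 and 2, so General Y's minimax is 2. These differ, so the equilibrium is in mixed strategies.
Let General Y play defend A with probability q. General X is indifferent when −17q + 2(1−q) = 11q − 14(1−q), giving q = 4/11.

4/11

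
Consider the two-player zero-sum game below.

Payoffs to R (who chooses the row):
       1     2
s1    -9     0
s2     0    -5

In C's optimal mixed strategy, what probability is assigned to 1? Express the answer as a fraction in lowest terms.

5/14

Row minima are -9 and -5, so R's maximin is -5; column maxima are 0 and 0, so C's minimax is 0. These differ, so the equilibrium is in mixed strategies.
Let C play 1 with probability q. R is indifferent when −9q = −5(1−q), giving q = 5/14.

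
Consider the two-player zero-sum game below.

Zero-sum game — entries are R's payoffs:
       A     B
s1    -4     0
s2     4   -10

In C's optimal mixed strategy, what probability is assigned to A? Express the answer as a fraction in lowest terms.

Row minima are -4 and -10, so R's maximin is -4; column maxima are 4 and 0, so C's minimax is 0. These differ, so the equilibrium is in mixed strategies.
Let C play A with probability q. R is indifferent when −4q = 4q − 10(1−q), giving q = 5/9.

5/9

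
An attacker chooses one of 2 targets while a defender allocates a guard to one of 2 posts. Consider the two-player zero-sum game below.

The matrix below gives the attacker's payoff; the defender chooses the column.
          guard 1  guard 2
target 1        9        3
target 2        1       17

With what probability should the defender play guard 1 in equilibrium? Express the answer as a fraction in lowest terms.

Row minima are 3 and 1, so the attacker's maximin is 3; column maxima are 9 and 17, so the defender's minimax is 9. These differ, so the equilibrium is in mixed strategies.
Let the defender play guard 1 with probability q. The attacker is indifferent when 9q + 3(1−q) = q + 17(1−q), giving q = 7/11.

7/11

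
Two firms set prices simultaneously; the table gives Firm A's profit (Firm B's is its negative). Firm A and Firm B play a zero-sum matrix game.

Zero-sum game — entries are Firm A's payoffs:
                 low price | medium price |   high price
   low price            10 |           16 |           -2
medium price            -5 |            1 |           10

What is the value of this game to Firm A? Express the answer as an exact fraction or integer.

10/3

Column medium price is strictly dominated by low price for Firm B (it gives Firm A more in every row).
The remaining 2×2 game on (low price, medium price) × (low price, high price) has no saddle point. Let Firm A play low price with probability p; indifference gives 10p − 5(1−p) = −2p + 10(1−p), so p = 5/9.
Similarly Firm B's optimal q on low price is 4/9, and the value is 10·(4/9) + (-2)·(5/9) = 10/3.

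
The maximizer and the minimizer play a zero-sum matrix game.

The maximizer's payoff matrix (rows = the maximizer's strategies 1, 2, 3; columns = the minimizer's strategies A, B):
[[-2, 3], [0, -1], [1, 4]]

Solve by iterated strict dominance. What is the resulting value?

1

Row 1 is strictly dominated by row 3 (1>-2, 4>3); eliminate 1.
Row 2 is strictly dominated by row 3 (1>0, 4>-1); eliminate 2.
Column B is strictly dominated by A for the minimizer (1<4); eliminate B.
Only (3, A) remains, with payoff 1.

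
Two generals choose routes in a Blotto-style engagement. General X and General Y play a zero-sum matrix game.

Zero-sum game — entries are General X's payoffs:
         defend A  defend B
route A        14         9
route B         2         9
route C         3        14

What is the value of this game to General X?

169/16

Row route B is strictly dominated by row route C, so General X never plays it.
The remaining 2×2 game on (route A, route C) × (defend A, defend B) has no saddle point. Let General X play route A with probability p; indifference gives 14p + 3(1−p) = 9p + 14(1−p), so p = 11/16.
Similarly General Y's optimal q on defend A is 5/16, and the value is 14·(5/16) + (9)·(11/16) = 169/16.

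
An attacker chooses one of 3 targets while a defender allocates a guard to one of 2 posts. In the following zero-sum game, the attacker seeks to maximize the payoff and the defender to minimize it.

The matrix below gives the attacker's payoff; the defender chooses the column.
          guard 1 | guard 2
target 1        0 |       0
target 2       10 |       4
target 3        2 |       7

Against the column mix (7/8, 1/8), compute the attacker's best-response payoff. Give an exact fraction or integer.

37/4

target 1: (0)·(7/8) + (0)·(1/8) = 0.
target 2: (10)·(7/8) + (4)·(1/8) = 37/4.
target 3: (2)·(7/8) + (7)·(1/8) = 21/8.
The best pure response is target 2 with expected payoff 37/4.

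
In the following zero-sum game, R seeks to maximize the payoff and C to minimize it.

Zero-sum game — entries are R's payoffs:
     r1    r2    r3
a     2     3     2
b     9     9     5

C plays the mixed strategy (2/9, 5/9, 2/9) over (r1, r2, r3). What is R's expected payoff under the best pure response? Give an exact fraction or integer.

73/9

a: (2)·(2/9) + (3)·(5/9) + (2)·(2/9) = 23/9.
b: (9)·(2/9) + (9)·(5/9) + (5)·(2/9) = 73/9.
The best pure response is b with expected payoff 73/9.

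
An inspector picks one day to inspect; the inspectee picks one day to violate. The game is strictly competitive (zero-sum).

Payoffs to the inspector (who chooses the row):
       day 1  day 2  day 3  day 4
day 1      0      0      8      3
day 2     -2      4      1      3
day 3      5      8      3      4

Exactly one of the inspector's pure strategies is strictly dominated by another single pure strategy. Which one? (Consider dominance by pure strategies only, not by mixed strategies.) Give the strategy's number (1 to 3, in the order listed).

2

Compare day 2 with day 3: 5 > -2, 8 > 4, 3 > 1, 4 > 3.
So day 3 strictly dominates day 2 for the inspector; day 2 is strictly dominated.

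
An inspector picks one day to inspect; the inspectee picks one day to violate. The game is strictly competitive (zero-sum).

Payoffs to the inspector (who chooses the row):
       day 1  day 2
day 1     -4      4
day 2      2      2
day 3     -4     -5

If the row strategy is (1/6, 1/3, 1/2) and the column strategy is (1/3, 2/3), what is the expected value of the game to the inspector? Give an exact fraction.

Against (1/3, 2/3), each row's expected payoff is day 1: 4/3; day 2: 2; day 3: -14/3.
Taking the (1/6, 1/3, 1/2)-weighted average: (1/6)·(4/3) + (1/3)·(2) + (1/2)·(-14/3) = -13/9.

-13/9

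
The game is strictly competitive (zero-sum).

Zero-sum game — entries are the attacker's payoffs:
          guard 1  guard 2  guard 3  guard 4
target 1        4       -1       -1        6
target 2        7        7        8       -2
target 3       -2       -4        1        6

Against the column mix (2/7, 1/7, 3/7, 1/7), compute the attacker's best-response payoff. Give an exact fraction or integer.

43/7

target 1: (4)·(2/7) + (-1)·(1/7) + (-1)·(3/7) + (6)·(1/7) = 10/7.
target 2: (7)·(2/7) + (7)·(1/7) + (8)·(3/7) + (-2)·(1/7) = 43/7.
target 3: (-2)·(2/7) + (-4)·(1/7) + (1)·(3/7) + (6)·(1/7) = 1/7.
The best pure response is target 2 with expected payoff 43/7.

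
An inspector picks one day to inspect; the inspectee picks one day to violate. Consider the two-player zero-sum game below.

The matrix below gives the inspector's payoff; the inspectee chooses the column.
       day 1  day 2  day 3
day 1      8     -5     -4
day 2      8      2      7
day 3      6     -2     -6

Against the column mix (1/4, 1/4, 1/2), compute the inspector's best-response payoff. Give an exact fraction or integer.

6

day 1: (8)·(1/4) + (-5)·(1/4) + (-4)·(1/2) = -5/4.
day 2: (8)·(1/4) + (2)·(1/4) + (7)·(1/2) = 6.
day 3: (6)·(1/4) + (-2)·(1/4) + (-6)·(1/2) = -2.
The best pure response is day 2 with expected payoff 6.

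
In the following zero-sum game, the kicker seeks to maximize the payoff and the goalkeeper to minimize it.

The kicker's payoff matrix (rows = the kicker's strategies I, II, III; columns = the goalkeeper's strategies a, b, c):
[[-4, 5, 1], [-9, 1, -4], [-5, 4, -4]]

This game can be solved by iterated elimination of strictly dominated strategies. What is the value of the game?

Row II is strictly dominated by row I (-4>-9, 5>1, 1>-4); eliminate II.
Row III is strictly dominated by row I (-4>-5, 5>4, 1>-4); eliminate III.
Column b is strictly dominated by a for the goalkeeper (-4<5); eliminate b.
Column c is strictly dominated by a for the goalkeeper (-4<1); eliminate c.
Only (I, a) remains, with payoff -4.

-4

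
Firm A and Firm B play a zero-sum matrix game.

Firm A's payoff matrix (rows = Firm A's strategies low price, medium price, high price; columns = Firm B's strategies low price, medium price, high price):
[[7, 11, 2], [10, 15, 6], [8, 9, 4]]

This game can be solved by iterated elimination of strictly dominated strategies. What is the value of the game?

Row low price is strictly dominated by row medium price (10>7, 15>11, 6>2); eliminate low price.
Row high price is strictly dominated by row medium price (10>8, 15>9, 6>4); eliminate high price.
Column medium price is strictly dominated by low price for Firm B (10<15); eliminate medium price.
Column low price is strictly dominated by high price for Firm B (6<10); eliminate low price.
Only (medium price, high price) remains, with payoff 6.

6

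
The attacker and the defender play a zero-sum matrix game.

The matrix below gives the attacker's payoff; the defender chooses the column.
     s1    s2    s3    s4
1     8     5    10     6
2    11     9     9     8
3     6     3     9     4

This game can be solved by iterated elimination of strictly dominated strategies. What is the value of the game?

8

Column s1 is strictly dominated by s2 for the defender (5<8, 9<11, 3<6); eliminate s1.
Column s3 is strictly dominated by s4 for the defender (6<10, 8<9, 4<9); eliminate s3.
Row 3 is strictly dominated by row 1 (5>3, 6>4); eliminate 3.
Row 1 is strictly dominated by row 2 (9>5, 8>6); eliminate 1.
Column s2 is strictly dominated by s4 for the defender (8<9); eliminate s2.
Only (2, s4) remains, with payoff 8.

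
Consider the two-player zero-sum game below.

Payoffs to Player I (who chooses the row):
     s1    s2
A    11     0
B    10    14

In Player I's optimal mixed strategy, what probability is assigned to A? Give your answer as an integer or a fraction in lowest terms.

Row minima are 0 and 10, so Player I's maximin is 10; column maxima are 11 and 14, so Player II's minimax is 11. These differ, so the equilibrium is in mixed strategies.
Let Player I play A with probability p. Player II is indifferent when 11p + 10(1−p) = 14(1−p), giving p = 4/15.

4/15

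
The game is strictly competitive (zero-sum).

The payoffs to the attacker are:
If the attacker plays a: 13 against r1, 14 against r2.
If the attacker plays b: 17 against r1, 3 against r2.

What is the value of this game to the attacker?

Row minima are 13 and 3, so the attacker's maximin is 13; column maxima are 17 and 14, so the defender's minimax is 14. These differ, so the equilibrium is in mixed strategies.
Let the attacker play a with probability p. The defender is indifferent when 13p + 17(1−p) = 14p + 3(1−p), giving p = 14/15.
Let the defender play r1 with probability q. The attacker is indifferent when 13q + 14(1−q) = 17q + 3(1−q), giving q = 11/15.
The value is 13·(11/15) + (14)·(4/15) = 199/15.

199/15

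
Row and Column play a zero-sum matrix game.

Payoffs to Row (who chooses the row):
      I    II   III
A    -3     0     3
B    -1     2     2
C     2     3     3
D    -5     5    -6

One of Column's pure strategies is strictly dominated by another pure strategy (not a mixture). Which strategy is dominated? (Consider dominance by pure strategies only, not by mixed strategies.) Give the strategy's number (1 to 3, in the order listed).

Column prefers columns that give Row less. Compare II with I: -3 < 0, -1 < 2, 2 < 3, -5 < 5.
So I strictly dominates II for Column; II is strictly dominated.

2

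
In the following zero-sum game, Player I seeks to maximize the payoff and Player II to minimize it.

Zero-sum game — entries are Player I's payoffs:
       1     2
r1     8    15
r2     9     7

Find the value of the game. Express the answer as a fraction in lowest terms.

Row minima are 8 and 7, so Player I's maximin is 8; column maxima are 9 and 15, so Player II's minimax is 9. These differ, so the equilibrium is in mixed strategies.
Let Player I play r1 with probability p. Player II is indifferent when 8p + 9(1−p) = 15p + 7(1−p), giving p = 2/9.
Let Player II play 1 with probability q. Player I is indifferent when 8q + 15(1−q) = 9q + 7(1−q), giving q = 8/9.
The value is 8·(8/9) + (15)·(1/9) = 79/9.

79/9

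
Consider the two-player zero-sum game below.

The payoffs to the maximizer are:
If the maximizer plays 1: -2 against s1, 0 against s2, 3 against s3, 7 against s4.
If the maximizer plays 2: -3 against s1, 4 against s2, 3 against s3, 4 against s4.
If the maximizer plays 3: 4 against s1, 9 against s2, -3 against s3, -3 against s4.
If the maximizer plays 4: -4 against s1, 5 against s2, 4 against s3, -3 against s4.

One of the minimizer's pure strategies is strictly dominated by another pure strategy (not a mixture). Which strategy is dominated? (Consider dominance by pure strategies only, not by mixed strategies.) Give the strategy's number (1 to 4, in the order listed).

2

The minimizer prefers columns that give the maximizer less. Compare s2 with s1: -2 < 0, -3 < 4, 4 < 9, -4 < 5.
So s1 strictly dominates s2 for the minimizer; s2 is strictly dominated.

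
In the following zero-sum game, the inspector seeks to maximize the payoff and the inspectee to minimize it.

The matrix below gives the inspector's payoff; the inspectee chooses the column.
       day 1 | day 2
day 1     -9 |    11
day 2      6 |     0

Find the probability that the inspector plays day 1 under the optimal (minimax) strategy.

Row minima are -9 and 0, so the inspector's maximin is 0; column maxima are 6 and 11, so the inspectee's minimax is 6. These differ, so the equilibrium is in mixed strategies.
Let the inspector play day 1 with probability p. The inspectee is indifferent when −9p + 6(1−p) = 11p, giving p = 3/13.

3/13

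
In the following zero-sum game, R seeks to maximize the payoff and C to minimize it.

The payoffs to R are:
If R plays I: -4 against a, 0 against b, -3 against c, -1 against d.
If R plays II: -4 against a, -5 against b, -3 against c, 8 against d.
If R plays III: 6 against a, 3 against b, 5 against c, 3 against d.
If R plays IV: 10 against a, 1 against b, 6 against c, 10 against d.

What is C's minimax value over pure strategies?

The worst case (largest entry) in each column is a: 10, b: 3, c: 6, d: 10.
The best (smallest) of these is 3.

3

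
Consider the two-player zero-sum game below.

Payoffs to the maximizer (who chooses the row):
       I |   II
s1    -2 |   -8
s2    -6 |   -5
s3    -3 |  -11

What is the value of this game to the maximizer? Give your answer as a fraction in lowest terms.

Row s3 is strictly dominated by row s1, so the maximizer never plays it.
The remaining 2×2 game on (s1, s2) × (I, II) has no saddle point. Let the maximizer play s1 with probability p; indifference gives −2p − 6(1−p) = −8p − 5(1−p), so p = 1/7.
Similarly the minimizer's optimal q on I is 3/7, and the value is -2·(3/7) + (-8)·(4/7) = -38/7.

-38/7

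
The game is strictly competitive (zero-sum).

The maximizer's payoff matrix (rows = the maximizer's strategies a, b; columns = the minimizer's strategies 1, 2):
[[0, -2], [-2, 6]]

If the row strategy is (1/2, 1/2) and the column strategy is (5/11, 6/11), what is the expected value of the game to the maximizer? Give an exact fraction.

7/11

Against (5/11, 6/11), each row's expected payoff is a: -12/11; b: 26/11.
Taking the (1/2, 1/2)-weighted average: (1/2)·(-12/11) + (1/2)·(26/11) = 7/11.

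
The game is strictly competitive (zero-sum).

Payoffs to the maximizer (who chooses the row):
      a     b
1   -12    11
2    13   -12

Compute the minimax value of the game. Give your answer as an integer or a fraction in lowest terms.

Row minima are -12 and -12, so the maximizer's maximin is -12; column maxima are 13 and 11, so the minimizer's minimax is 11. These differ, so the equilibrium is in mixed strategies.
Let the maximizer play 1 with probability p. The minimizer is indifferent when −12p + 13(1−p) = 11p − 12(1−p), giving p = 25/48.
Let the minimizer play a with probability q. The maximizer is indifferent when −12q + 11(1−q) = 13q − 12(1−q), giving q = 23/48.
The value is -12·(23/48) + (11)·(25/48) = -1/48.

-1/48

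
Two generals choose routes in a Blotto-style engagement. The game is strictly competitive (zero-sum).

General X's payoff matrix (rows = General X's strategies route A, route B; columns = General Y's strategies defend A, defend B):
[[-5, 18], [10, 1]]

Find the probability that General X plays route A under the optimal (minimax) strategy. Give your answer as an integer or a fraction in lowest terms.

9/32

Row minima are -5 and 1, so General X's maximin is 1; column maxima are 10 and 18, so General Y's minimax is 10. These differ, so the equilibrium is in mixed strategies.
Let General X play route A with probability p. General Y is indifferent when −5p + 10(1−p) = 18p + (1−p), giving p = 9/32.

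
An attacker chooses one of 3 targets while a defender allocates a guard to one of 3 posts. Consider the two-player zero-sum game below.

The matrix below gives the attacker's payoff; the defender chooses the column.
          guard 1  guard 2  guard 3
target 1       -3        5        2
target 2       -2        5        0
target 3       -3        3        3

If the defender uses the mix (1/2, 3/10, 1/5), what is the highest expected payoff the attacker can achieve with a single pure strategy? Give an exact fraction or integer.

target 1: (-3)·(1/2) + (5)·(3/10) + (2)·(1/5) = 2/5.
target 2: (-2)·(1/2) + (5)·(3/10) + (0)·(1/5) = 1/2.
target 3: (-3)·(1/2) + (3)·(3/10) + (3)·(1/5) = 0.
The best pure response is target 2 with expected payoff 1/2.

1/2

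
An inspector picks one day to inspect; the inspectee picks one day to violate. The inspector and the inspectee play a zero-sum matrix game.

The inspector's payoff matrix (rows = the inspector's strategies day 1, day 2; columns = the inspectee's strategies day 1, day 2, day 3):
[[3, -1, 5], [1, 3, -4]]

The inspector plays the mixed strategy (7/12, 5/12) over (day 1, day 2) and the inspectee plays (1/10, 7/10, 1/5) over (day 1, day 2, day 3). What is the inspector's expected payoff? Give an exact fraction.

14/15

Against (1/10, 7/10, 1/5), each row's expected payoff is day 1: 3/5; day 2: 7/5.
Taking the (7/12, 5/12)-weighted average: (7/12)·(3/5) + (5/12)·(7/5) = 14/15.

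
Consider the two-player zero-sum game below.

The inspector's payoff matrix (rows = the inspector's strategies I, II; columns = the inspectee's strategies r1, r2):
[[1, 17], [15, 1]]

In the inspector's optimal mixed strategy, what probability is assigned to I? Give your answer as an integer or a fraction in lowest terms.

Row minima are 1 and 1, so the inspector's maximin is 1; column maxima are 15 and 17, so the inspectee's minimax is 15. These differ, so the equilibrium is in mixed strategies.
Let the inspector play I with probability p. The inspectee is indifferent when p + 15(1−p) = 17p + (1−p), giving p = 7/15.

7/15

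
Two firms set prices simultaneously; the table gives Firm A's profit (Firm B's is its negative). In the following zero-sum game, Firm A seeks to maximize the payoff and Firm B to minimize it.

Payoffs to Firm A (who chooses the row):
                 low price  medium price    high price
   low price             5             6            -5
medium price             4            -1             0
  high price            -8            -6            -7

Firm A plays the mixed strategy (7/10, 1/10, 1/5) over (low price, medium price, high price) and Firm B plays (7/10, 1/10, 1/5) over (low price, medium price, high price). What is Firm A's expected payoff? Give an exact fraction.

Against (7/10, 1/10, 1/5), each row's expected payoff is low price: 31/10; medium price: 27/10; high price: -38/5.
Taking the (7/10, 1/10, 1/5)-weighted average: (7/10)·(31/10) + (1/10)·(27/10) + (1/5)·(-38/5) = 23/25.

23/25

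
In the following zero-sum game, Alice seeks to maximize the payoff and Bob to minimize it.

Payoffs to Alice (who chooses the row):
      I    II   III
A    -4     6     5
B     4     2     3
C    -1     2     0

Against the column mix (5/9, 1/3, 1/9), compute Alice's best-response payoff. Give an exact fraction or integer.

A: (-4)·(5/9) + (6)·(1/3) + (5)·(1/9) = 1/3.
B: (4)·(5/9) + (2)·(1/3) + (3)·(1/9) = 29/9.
C: (-1)·(5/9) + (2)·(1/3) + (0)·(1/9) = 1/9.
The best pure response is B with expected payoff 29/9.

29/9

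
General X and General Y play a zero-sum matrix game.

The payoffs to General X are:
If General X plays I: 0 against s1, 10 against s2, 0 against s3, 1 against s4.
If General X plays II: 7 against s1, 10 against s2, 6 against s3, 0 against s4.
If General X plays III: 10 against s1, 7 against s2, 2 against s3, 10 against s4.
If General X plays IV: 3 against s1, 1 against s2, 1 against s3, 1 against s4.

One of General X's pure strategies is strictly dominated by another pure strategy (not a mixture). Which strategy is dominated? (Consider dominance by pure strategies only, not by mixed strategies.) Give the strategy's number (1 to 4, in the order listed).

4

Compare IV with III: 10 > 3, 7 > 1, 2 > 1, 10 > 1.
So III strictly dominates IV for General X; IV is strictly dominated.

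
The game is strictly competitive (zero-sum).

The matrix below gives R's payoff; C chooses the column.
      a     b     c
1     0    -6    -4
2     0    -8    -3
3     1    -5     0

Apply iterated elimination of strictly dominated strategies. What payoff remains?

-5

Column a is strictly dominated by b for C (-6<0, -8<0, -5<1); eliminate a.
Row 1 is strictly dominated by row 3 (-5>-6, 0>-4); eliminate 1.
Row 2 is strictly dominated by row 3 (-5>-8, 0>-3); eliminate 2.
Column c is strictly dominated by b for C (-5<0); eliminate c.
Only (3, b) remains, with payoff -5.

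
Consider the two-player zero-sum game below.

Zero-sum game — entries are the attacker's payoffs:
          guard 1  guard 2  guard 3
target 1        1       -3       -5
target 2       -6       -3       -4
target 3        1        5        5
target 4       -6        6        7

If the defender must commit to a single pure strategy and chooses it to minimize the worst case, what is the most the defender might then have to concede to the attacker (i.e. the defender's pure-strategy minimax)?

1

The worst case (largest entry) in each column is guard 1: 1, guard 2: 6, guard 3: 7.
The best (smallest) of these is 1.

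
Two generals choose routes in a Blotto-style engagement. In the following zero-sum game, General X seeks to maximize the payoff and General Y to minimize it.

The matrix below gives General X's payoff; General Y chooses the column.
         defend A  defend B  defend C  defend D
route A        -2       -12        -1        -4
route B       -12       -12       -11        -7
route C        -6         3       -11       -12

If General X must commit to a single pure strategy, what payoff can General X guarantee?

The worst-case payoff for each row is route A: -12, route B: -12, route C: -12.
The best of these is -12.

-12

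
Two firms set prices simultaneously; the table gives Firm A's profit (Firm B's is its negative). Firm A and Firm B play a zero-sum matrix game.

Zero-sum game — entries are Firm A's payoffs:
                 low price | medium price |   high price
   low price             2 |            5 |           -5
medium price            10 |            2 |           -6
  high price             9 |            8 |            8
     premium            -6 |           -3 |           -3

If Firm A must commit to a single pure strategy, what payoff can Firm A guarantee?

8

The worst-case payoff for each row is low price: -5, medium price: -6, high price: 8, premium: -6.
The best of these is 8.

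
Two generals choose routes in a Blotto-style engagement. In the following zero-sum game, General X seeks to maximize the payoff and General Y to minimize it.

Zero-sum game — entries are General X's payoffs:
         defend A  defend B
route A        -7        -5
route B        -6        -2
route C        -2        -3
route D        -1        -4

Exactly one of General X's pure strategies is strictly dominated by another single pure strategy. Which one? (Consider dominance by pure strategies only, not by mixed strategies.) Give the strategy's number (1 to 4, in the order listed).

Compare route A with route B: -6 > -7, -2 > -5.
So route B strictly dominates route A for General X; route A is strictly dominated.

1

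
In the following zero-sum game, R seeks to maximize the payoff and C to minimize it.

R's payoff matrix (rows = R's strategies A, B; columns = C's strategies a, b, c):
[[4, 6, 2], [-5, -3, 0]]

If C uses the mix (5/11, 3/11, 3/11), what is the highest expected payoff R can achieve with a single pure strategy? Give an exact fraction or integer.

A: (4)·(5/11) + (6)·(3/11) + (2)·(3/11) = 4.
B: (-5)·(5/11) + (-3)·(3/11) + (0)·(3/11) = -34/11.
The best pure response is A with expected payoff 4.

4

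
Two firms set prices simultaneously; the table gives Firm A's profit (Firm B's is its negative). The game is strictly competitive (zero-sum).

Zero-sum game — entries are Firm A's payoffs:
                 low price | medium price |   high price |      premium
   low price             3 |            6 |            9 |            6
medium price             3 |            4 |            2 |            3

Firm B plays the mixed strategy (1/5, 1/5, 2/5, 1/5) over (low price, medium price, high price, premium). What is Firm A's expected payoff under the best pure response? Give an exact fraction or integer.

low price: (3)·(1/5) + (6)·(1/5) + (9)·(2/5) + (6)·(1/5) = 33/5.
medium price: (3)·(1/5) + (4)·(1/5) + (2)·(2/5) + (3)·(1/5) = 14/5.
The best pure response is low price with expected payoff 33/5.

33/5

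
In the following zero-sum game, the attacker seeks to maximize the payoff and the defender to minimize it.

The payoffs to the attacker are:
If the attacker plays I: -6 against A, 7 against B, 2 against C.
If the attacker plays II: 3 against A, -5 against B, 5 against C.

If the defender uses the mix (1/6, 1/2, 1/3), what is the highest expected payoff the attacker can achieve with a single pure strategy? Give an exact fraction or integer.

I: (-6)·(1/6) + (7)·(1/2) + (2)·(1/3) = 19/6.
II: (3)·(1/6) + (-5)·(1/2) + (5)·(1/3) = -1/3.
The best pure response is I with expected payoff 19/6.

19/6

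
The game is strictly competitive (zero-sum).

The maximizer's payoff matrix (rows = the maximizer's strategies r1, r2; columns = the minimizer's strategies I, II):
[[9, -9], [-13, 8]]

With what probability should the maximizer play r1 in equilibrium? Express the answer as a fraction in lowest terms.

Row minima are -9 and -13, so the maximizer's maximin is -9; column maxima are 9 and 8, so the minimizer's minimax is 8. These differ, so the equilibrium is in mixed strategies.
Let the maximizer play r1 with probability p. The minimizer is indifferent when 9p − 13(1−p) = −9p + 8(1−p), giving p = 7/13.

7/13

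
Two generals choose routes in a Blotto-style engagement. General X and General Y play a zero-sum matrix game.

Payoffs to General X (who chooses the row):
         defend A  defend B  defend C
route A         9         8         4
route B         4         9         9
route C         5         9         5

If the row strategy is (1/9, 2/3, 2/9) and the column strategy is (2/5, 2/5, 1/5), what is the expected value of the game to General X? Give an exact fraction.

314/45

Against (2/5, 2/5, 1/5), each row's expected payoff is route A: 38/5; route B: 7; route C: 33/5.
Taking the (1/9, 2/3, 2/9)-weighted average: (1/9)·(38/5) + (2/3)·(7) + (2/9)·(33/5) = 314/45.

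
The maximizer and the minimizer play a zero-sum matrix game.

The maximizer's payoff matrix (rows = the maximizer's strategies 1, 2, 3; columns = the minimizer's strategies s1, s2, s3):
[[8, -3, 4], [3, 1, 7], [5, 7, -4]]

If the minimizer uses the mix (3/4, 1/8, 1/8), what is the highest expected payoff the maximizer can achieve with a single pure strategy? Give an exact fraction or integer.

49/8

1: (8)·(3/4) + (-3)·(1/8) + (4)·(1/8) = 49/8.
2: (3)·(3/4) + (1)·(1/8) + (7)·(1/8) = 13/4.
3: (5)·(3/4) + (7)·(1/8) + (-4)·(1/8) = 33/8.
The best pure response is 1 with expected payoff 49/8.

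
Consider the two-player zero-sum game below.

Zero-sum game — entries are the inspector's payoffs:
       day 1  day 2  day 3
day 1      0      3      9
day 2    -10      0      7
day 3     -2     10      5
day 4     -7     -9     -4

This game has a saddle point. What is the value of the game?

Row minima: 0, -10, -2, -9 → the inspector's maximin is 0.
Column maxima: 0, 10, 9 → the inspectee's minimax is 0.
They coincide at (day 1, day 1), so the value is 0.

0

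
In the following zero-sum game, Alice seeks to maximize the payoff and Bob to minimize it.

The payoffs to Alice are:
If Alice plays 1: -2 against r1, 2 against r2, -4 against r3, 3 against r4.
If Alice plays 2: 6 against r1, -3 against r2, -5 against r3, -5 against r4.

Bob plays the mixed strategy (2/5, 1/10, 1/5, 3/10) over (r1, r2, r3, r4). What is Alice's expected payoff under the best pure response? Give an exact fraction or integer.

-2/5

1: (-2)·(2/5) + (2)·(1/10) + (-4)·(1/5) + (3)·(3/10) = -1/2.
2: (6)·(2/5) + (-3)·(1/10) + (-5)·(1/5) + (-5)·(3/10) = -2/5.
The best pure response is 2 with expected payoff -2/5.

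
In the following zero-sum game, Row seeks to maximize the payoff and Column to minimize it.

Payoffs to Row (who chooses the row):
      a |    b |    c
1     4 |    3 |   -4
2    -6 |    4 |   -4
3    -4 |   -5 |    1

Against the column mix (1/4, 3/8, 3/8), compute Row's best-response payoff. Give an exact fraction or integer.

5/8

1: (4)·(1/4) + (3)·(3/8) + (-4)·(3/8) = 5/8.
2: (-6)·(1/4) + (4)·(3/8) + (-4)·(3/8) = -3/2.
3: (-4)·(1/4) + (-5)·(3/8) + (1)·(3/8) = -5/2.
The best pure response is 1 with expected payoff 5/8.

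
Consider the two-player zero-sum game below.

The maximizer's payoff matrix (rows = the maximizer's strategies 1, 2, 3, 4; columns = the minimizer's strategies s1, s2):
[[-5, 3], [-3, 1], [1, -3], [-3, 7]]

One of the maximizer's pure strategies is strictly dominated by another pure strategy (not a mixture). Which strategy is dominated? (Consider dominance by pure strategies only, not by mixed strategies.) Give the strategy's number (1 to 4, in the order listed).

Compare 1 with 4: -3 > -5, 7 > 3.
So 4 strictly dominates 1 for the maximizer; 1 is strictly dominated.

1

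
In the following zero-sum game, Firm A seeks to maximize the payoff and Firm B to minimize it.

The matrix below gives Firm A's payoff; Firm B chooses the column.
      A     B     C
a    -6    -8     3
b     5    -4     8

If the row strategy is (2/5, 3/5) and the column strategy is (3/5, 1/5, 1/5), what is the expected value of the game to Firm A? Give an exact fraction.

11/25

Against (3/5, 1/5, 1/5), each row's expected payoff is a: -23/5; b: 19/5.
Taking the (2/5, 3/5)-weighted average: (2/5)·(-23/5) + (3/5)·(19/5) = 11/25.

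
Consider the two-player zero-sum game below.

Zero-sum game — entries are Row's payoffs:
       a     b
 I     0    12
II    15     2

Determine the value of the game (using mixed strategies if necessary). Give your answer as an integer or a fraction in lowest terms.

36/5

Row minima are 0 and 2, so Row's maximin is 2; column maxima are 15 and 12, so Column's minimax is 12. These differ, so the equilibrium is in mixed strategies.
Let Row play I with probability p. Column is indifferent when 15(1−p) = 12p + 2(1−p), giving p = 13/25.
Let Column play a with probability q. Row is indifferent when 12(1−q) = 15q + 2(1−q), giving q = 2/5.
The value is 0·(2/5) + (12)·(3/5) = 36/5.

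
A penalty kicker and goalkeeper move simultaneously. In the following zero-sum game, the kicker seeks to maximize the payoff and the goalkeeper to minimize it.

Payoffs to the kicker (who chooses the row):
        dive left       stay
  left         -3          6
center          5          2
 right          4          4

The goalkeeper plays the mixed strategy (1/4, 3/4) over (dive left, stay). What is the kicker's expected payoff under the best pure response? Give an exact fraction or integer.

left: (-3)·(1/4) + (6)·(3/4) = 15/4.
center: (5)·(1/4) + (2)·(3/4) = 11/4.
right: (4)·(1/4) + (4)·(3/4) = 4.
The best pure response is right with expected payoff 4.

4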